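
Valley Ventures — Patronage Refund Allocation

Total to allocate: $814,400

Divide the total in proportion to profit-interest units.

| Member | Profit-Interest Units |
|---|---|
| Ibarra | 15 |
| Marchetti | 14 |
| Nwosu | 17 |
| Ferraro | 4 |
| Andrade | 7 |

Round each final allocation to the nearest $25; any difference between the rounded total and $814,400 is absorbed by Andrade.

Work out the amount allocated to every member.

Total profit-interest units = 57.
Raw shares: Ibarra 15/57 × $814,400 = 214,315.79; Marchetti 14/57 × $814,400 = 200,028.07; Nwosu 17/57 × $814,400 = 242,891.23; Ferraro 4/57 × $814,400 = 57,150.88; Andrade 7/57 × $814,400 = 100,014.04.
After rounding ($25): Ibarra $214,325; Marchetti $200,025; Nwosu $242,900; Ferraro $57,150; Andrade $100,025. Sum = $814,425.
Difference $814,400 − $814,425 = −$25 applied to Andrade: Andrade becomes $100,000.

Ibarra: $214,325; Marchetti: $200,025; Nwosu: $242,900; Ferraro: $57,150; Andrade: $100,000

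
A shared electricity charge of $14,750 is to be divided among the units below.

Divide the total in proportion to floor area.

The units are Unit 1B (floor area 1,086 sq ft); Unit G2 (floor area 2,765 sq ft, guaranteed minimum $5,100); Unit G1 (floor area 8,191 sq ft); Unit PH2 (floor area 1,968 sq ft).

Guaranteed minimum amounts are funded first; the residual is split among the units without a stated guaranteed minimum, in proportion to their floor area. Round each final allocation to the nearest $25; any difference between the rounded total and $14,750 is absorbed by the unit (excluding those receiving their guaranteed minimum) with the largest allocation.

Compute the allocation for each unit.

Fund the minimums — Unit G2 $5,100. Remaining pool $9,650.
Remaining pool split over remaining floor area 11,245: Unit 1B 931.96 → $925; Unit G1 7,029.18 → $7,025; Unit PH2 1,688.86 → $1,700.

Unit 1B: $925; Unit G2: $5,100; Unit G1: $7,025; Unit PH2: $1,700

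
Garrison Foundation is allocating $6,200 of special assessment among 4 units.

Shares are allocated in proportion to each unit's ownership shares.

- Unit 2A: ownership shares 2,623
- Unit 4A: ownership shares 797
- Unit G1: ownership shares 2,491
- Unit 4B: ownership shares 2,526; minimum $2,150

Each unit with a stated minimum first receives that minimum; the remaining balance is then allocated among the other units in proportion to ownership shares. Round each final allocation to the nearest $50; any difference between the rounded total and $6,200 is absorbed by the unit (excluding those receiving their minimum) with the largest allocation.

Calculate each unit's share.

Unit 2A: $1,800 | Unit 4A: $550 | Unit G1: $1,700 | Unit 4B: $2,150

Fund the minimums — Unit 4B $2,150. Residual $4,050.
Residual split over remaining ownership shares 5,911: Unit 2A 1,797.18 → $1,800; Unit 4A 546.08 → $550; Unit G1 1,706.74 → $1,700.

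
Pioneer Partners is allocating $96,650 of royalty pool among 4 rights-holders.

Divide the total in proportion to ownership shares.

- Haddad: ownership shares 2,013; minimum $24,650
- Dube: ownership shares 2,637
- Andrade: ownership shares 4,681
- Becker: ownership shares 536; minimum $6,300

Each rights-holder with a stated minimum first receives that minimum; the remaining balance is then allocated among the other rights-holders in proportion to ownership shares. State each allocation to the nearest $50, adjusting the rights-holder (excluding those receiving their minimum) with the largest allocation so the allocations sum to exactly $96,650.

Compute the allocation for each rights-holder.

Haddad: $24,650 | Dube: $23,650 | Andrade: $42,050 | Becker: $6,300

Guaranteed amounts: Haddad $24,650; Becker $6,300. Balance $65,700.
Balance split over remaining ownership shares 7,318: Dube 23,674.62 → $23,650; Andrade 42,025.38 → $42,050.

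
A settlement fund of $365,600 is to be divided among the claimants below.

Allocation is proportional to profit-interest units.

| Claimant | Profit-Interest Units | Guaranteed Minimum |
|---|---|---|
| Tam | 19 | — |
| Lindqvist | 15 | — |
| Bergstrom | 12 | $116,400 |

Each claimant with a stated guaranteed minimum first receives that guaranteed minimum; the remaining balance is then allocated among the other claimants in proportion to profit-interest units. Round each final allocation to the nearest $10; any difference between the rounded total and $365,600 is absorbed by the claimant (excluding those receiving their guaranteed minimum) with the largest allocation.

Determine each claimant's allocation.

Guaranteed amounts: Bergstrom $116,400. Balance $249,200.
Balance split over remaining profit-interest units 34: Tam 139,258.82 → $139,260; Lindqvist 109,941.18 → $109,940.

Tam: $139,260 · Lindqvist: $109,940 · Bergstrom: $116,400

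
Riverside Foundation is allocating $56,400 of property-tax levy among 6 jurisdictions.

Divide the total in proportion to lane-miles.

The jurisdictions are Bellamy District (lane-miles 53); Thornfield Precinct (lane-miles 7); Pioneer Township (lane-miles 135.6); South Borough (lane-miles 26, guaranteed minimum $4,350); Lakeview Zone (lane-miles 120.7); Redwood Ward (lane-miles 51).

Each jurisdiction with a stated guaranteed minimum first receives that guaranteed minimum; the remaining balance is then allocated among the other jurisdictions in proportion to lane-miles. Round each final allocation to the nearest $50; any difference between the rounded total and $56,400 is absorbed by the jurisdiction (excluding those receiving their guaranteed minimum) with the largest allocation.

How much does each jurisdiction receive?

Minimums first: South Borough $4,350. Remaining pool $52,050.
Remaining pool split over remaining lane-miles 367.3: Bellamy District 7,510.62 → $7,500; Thornfield Precinct 991.97 → $1,000; Pioneer Township 19,215.85 → $19,200; Lakeview Zone 17,104.37 → $17,100; Redwood Ward 7,227.20 → $7,250.

Bellamy District: $7,500 | Thornfield Precinct: $1,000 | Pioneer Township: $19,200 | South Borough: $4,350 | Lakeview Zone: $17,100 | Redwood Ward: $7,250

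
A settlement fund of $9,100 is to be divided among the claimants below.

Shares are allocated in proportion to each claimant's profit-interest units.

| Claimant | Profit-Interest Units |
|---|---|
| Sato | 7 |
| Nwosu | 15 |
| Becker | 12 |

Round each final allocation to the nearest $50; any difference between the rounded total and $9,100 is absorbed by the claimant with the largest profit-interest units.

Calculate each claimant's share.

Combined profit-interest units = 7 + 15 + 12 = 34.
Pro-rata amounts: Sato 1,873.53; Nwosu 4,014.71; Becker 3,211.76.
At nearest $50: Sato $1,850; Nwosu $4,000; Becker $3,200. Sum = $9,050.
Difference $9,100 − $9,050 = +$50 applied to largest profit-interest units (Nwosu): Nwosu becomes $4,050.

Sato: $1,850; Nwosu: $4,050; Becker: $3,200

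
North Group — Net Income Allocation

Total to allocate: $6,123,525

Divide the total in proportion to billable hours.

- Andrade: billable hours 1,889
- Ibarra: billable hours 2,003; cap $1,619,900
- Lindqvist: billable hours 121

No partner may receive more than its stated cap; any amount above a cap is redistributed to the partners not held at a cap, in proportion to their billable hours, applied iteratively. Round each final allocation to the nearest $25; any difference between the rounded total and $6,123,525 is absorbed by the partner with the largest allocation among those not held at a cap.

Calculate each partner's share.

Andrade: $4,232,500 · Ibarra: $1,619,900 · Lindqvist: $271,125

Sum of billable hours: 4,013.
Proportional shares (ignoring caps): Andrade 2,882,466.66; Ibarra 3,056,421.77; Lindqvist 184,636.56.
Held at cap: Ibarra ($1,619,900); remaining pool $4,503,625 reallocated over remaining billable hours 2,010.
Redistributed shares: Andrade 4,232,511.26 → $4,232,500; Lindqvist 271,113.74 → $271,125.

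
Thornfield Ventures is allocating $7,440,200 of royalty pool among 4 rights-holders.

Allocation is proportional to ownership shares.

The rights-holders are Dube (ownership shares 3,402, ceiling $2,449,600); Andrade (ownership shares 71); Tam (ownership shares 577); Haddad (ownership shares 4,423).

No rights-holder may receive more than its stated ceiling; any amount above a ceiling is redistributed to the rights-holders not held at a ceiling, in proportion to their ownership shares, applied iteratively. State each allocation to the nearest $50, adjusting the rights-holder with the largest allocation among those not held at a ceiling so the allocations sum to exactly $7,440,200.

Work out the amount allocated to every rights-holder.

Ownership shares total: 8,473.
Unconstrained shares: Dube 2,987,319.77; Andrade 62,345.59; Tam 506,667.70; Haddad 3,883,866.94.
Held at cap: Dube ($2,449,600); remaining pool $4,990,600 reallocated over remaining ownership shares 5,071.
Remaining shares: Andrade 69,874.30 → $69,850; Tam 567,851.75 → $567,850; Haddad 4,352,873.95 → $4,352,850.
Rounding difference +$50 applied to Haddad → $4,352,900.

Dube: $2,449,600 | Andrade: $69,850 | Tam: $567,850 | Haddad: $4,352,900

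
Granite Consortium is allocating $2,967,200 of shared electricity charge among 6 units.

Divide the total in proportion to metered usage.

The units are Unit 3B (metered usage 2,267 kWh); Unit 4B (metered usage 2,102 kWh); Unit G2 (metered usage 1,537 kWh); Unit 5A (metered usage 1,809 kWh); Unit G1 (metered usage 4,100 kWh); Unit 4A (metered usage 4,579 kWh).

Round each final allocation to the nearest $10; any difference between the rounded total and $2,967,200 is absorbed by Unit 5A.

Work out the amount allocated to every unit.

Sum of metered usage: 16,394.
Proportional shares: Unit 3B 2,267/16,394 × $2,967,200 = 410,311.24; Unit 4B 2,102/16,394 × $2,967,200 = 380,447.38; Unit G2 1,537/16,394 × $2,967,200 = 278,186.31; Unit 5A 1,809/16,394 × $2,967,200 = 327,416.42; Unit G1 4,100/16,394 × $2,967,200 = 742,071.49; Unit 4A 4,579/16,394 × $2,967,200 = 828,767.16.
At nearest $10: Unit 3B $410,310; Unit 4B $380,450; Unit G2 $278,190; Unit 5A $327,420; Unit G1 $742,070; Unit 4A $828,770. Sum = $2,967,210.
Difference $2,967,200 − $2,967,210 = −$10 applied to Unit 5A: Unit 5A becomes $327,410.

Unit 3B: $410,310; Unit 4B: $380,450; Unit G2: $278,190; Unit 5A: $327,410; Unit G1: $742,070; Unit 4A: $828,770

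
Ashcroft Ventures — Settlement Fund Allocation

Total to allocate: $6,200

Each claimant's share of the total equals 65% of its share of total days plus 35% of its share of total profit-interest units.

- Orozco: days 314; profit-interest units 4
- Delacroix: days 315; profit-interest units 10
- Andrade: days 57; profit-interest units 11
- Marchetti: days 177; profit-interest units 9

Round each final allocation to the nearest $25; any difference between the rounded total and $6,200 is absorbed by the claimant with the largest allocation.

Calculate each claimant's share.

Days total 863; profit-interest units total 34.
Composite weights (65% days + 35% profit-interest units): Orozco 0.2777; Delacroix 0.3402; Andrade 0.1562; Marchetti 0.2260.
Pro-rata amounts: Orozco 1,721.60; Delacroix 2,109.21; Andrade 968.23; Marchetti 1,400.96.
Rounded to nearest $25: Orozco $1,725; Delacroix $2,100; Andrade $975; Marchetti $1,400. Sum = $6,200.
Sum already equals the total — no adjustment.

Orozco: $1,725 · Delacroix: $2,100 · Andrade: $975 · Marchetti: $1,400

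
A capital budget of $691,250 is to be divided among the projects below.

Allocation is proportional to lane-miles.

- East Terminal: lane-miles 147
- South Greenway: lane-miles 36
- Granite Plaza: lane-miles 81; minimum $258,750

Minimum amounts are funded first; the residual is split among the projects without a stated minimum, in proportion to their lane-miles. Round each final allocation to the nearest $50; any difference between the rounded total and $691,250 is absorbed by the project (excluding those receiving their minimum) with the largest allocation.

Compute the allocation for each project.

East Terminal: $347,400; South Greenway: $85,100; Granite Plaza: $258,750

Guaranteed amounts: Granite Plaza $258,750. Balance $432,500.
Balance split over remaining lane-miles 183: East Terminal 347,418.03 → $347,400; South Greenway 85,081.97 → $85,100.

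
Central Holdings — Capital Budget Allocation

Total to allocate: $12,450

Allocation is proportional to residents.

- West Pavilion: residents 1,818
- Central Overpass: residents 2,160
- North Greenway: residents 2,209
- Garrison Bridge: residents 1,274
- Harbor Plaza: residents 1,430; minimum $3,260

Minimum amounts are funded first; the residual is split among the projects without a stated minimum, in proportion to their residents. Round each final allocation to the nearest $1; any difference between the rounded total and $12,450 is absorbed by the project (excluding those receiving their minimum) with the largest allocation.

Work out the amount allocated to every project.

Guaranteed amounts: Harbor Plaza $3,260. Remaining pool $9,190.
Remaining pool split over remaining residents 7,461: West Pavilion 2,239.30 → $2,239; Central Overpass 2,660.55 → $2,661; North Greenway 2,720.91 → $2,721; Garrison Bridge 1,569.23 → $1,569.

West Pavilion: $2,239; Central Overpass: $2,661; North Greenway: $2,721; Garrison Bridge: $1,569; Harbor Plaza: $3,260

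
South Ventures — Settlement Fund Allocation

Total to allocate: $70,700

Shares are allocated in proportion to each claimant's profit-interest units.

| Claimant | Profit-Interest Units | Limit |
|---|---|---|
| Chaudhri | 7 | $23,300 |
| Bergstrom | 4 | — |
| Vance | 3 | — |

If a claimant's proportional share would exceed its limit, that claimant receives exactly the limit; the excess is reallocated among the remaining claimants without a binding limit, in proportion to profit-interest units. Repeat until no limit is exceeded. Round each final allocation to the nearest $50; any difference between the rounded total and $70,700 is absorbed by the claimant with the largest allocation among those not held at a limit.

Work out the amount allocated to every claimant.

Sum of profit-interest units: 14.
Unconstrained shares: Chaudhri 35,350.00; Bergstrom 20,200.00; Vance 15,150.00.
Held at cap: Chaudhri ($23,300); residual $47,400 reallocated over remaining profit-interest units 7.
Shares after redistribution: Bergstrom 27,085.71 → $27,100; Vance 20,314.29 → $20,300.

Chaudhri: $23,300; Bergstrom: $27,100; Vance: $20,300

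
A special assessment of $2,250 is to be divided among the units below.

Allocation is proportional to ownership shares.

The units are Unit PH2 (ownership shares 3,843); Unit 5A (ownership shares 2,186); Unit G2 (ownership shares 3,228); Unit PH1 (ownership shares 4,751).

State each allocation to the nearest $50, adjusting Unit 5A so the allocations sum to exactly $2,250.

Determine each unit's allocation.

Sum of ownership shares: 14,008.
Unrounded shares: Unit PH2 3,843/14,008 × $2,250 = 617.27; Unit 5A 2,186/14,008 × $2,250 = 351.12; Unit G2 3,228/14,008 × $2,250 = 518.49; Unit PH1 4,751/14,008 × $2,250 = 763.12.
After rounding ($50): Unit PH2 $600; Unit 5A $350; Unit G2 $500; Unit PH1 $750. Sum = $2,200.
Difference $2,250 − $2,200 = +$50 applied to Unit 5A: Unit 5A becomes $400.

Unit PH2: $600 · Unit 5A: $400 · Unit G2: $500 · Unit PH1: $750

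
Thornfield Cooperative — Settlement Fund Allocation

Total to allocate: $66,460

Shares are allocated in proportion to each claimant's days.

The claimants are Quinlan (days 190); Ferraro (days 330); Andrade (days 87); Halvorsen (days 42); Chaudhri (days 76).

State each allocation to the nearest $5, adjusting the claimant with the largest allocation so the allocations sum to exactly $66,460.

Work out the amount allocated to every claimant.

Quinlan: $17,415; Ferraro: $30,255; Andrade: $7,975; Halvorsen: $3,850; Chaudhri: $6,965

Combined days = 725.
Raw shares: Quinlan 190/725 × $66,460 = 17,417.10; Ferraro 330/725 × $66,460 = 30,250.76; Andrade 87/725 × $66,460 = 7,975.20; Halvorsen 42/725 × $66,460 = 3,850.10; Chaudhri 76/725 × $66,460 = 6,966.84.
Rounded to nearest $5: Quinlan $17,415; Ferraro $30,250; Andrade $7,975; Halvorsen $3,850; Chaudhri $6,965. Sum = $66,455.
Difference $66,460 − $66,455 = +$5 applied to largest allocation (Ferraro): Ferraro becomes $30,255.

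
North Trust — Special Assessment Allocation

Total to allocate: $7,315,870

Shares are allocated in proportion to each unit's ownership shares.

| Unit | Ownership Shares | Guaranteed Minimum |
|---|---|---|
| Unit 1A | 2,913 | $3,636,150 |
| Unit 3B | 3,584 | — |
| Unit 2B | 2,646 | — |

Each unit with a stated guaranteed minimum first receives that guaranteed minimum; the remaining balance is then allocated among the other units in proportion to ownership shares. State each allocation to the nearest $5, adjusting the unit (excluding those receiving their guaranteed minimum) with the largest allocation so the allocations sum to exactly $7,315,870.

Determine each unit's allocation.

Minimums first: Unit 1A $3,636,150. Balance $3,679,720.
Balance split over remaining ownership shares 6,230: Unit 3B 2,116,872.63 → $2,116,875; Unit 2B 1,562,847.37 → $1,562,845.

Unit 1A: $3,636,150; Unit 3B: $2,116,875; Unit 2B: $1,562,845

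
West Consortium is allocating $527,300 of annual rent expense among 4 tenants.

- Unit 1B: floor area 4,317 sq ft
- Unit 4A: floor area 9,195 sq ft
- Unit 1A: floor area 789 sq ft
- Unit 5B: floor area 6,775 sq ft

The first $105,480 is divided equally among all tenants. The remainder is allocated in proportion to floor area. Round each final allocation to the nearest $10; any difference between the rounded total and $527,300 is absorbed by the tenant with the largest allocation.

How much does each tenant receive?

Equal tier: $105,480 ÷ 4 = $26,370 apiece.
Remainder $421,820 by floor area (total 21,076): Unit 1B 86,401.45 → $86,400; Unit 4A 184,030.88 → $184,030; Unit 1A 15,791.23 → $15,790; Unit 5B 135,596.44 → $135,600.
Totals: Unit 1B $26,370 + $86,400 = $112,770; Unit 4A $26,370 + $184,030 = $210,400; Unit 1A $26,370 + $15,790 = $42,160; Unit 5B $26,370 + $135,600 = $161,970.

Unit 1B: $112,770 | Unit 4A: $210,400 | Unit 1A: $42,160 | Unit 5B: $161,970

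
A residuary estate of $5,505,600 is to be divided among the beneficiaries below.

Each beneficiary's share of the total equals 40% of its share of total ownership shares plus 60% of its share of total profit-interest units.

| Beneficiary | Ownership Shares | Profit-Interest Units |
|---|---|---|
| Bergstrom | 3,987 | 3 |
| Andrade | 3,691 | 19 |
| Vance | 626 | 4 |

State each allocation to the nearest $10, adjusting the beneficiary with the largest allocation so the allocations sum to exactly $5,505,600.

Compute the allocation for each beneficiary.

Totals — ownership shares 8,304, profit-interest units 26.
Blended shares (40% ownership shares + 60% profit-interest units): Bergstrom 0.2613; Andrade 0.6163; Vance 0.1225.
Unrounded shares: Bergstrom 1,438,518.54; Andrade 3,392,855.58; Vance 674,225.88.
After rounding ($10): Bergstrom $1,438,520; Andrade $3,392,860; Vance $674,230. Sum = $5,505,610.
Difference $5,505,600 − $5,505,610 = −$10 applied to largest allocation (Andrade): Andrade becomes $3,392,850.

Bergstrom: $1,438,520 · Andrade: $3,392,850 · Vance: $674,230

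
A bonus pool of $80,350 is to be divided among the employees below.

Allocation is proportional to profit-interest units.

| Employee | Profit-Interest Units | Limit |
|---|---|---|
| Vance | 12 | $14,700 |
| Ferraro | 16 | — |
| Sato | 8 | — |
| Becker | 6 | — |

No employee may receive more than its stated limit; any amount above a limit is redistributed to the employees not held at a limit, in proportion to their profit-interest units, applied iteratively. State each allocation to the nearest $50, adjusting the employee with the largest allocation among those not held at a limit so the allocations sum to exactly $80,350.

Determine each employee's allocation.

Vance: $14,700 | Ferraro: $35,000 | Sato: $17,500 | Becker: $13,150

Profit-interest units total: 42.
Pro-rata shares before constraints: Vance 22,957.14; Ferraro 30,609.52; Sato 15,304.76; Becker 11,478.57.
Capped: Vance ($14,700); residual $65,650 reallocated over remaining profit-interest units 30.
Shares after redistribution: Ferraro 35,013.33 → $35,000; Sato 17,506.67 → $17,500; Becker 13,130.00 → $13,150.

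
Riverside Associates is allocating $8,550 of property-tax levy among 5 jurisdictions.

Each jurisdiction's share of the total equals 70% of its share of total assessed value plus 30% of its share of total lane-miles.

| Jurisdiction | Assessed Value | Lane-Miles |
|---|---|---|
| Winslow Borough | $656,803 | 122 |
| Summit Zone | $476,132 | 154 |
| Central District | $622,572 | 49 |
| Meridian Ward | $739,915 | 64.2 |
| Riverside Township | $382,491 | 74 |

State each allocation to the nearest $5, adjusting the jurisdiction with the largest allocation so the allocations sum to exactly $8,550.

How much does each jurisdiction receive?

Assessed value total 2,877,913; lane-miles total 463.2.
Blended shares (70% assessed value + 30% lane-miles): Winslow Borough 0.2388; Summit Zone 0.2156; Central District 0.1832; Meridian Ward 0.2216; Riverside Township 0.1410.
Raw shares: Winslow Borough 2,041.49; Summit Zone 1,842.96; Central District 1,566.06; Meridian Ward 1,894.26; Riverside Township 1,205.22.
At nearest $5: Winslow Borough $2,040; Summit Zone $1,845; Central District $1,565; Meridian Ward $1,895; Riverside Township $1,205. Sum = $8,550.
Sum already equals the total — no adjustment.

Winslow Borough: $2,040; Summit Zone: $1,845; Central District: $1,565; Meridian Ward: $1,895; Riverside Township: $1,205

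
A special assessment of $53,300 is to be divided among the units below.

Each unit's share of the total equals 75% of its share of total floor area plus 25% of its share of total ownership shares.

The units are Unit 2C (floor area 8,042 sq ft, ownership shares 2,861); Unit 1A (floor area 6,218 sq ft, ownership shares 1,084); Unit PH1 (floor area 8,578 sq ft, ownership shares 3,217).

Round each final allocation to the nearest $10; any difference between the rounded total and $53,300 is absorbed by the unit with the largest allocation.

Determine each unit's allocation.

Floor area total 22,838; ownership shares total 7,162.
Blended shares (75% floor area + 25% ownership shares): Unit 2C 0.3640; Unit 1A 0.2420; Unit PH1 0.3940.
Raw shares: Unit 2C 19,399.42; Unit 1A 12,900.61; Unit PH1 20,999.97.
After rounding ($10): Unit 2C $19,400; Unit 1A $12,900; Unit PH1 $21,000. Sum = $53,300.
Rounded total matches; no reconciliation needed.

Unit 2C: $19,400 · Unit 1A: $12,900 · Unit PH1: $21,000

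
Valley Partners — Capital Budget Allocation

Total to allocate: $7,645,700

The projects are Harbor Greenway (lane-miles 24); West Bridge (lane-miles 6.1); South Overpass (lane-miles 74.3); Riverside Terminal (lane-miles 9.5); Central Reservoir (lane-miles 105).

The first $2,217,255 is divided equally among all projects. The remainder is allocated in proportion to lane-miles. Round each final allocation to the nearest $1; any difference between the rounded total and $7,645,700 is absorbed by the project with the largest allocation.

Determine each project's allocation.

Equal tier: $2,217,255 ÷ 5 = $443,451 apiece.
Remainder $5,428,445 by lane-miles (total 218.9): Harbor Greenway 595,169.85 → $595,170; West Bridge 151,272.34 → $151,272; South Overpass 1,842,546.66 → $1,842,547; Riverside Terminal 235,588.07 → $235,588; Central Reservoir 2,603,868.09 → $2,603,868.
Totals: Harbor Greenway $443,451 + $595,170 = $1,038,621; West Bridge $443,451 + $151,272 = $594,723; South Overpass $443,451 + $1,842,547 = $2,285,998; Riverside Terminal $443,451 + $235,588 = $679,039; Central Reservoir $443,451 + $2,603,868 = $3,047,319.

Harbor Greenway: $1,038,621; West Bridge: $594,723; South Overpass: $2,285,998; Riverside Terminal: $679,039; Central Reservoir: $3,047,319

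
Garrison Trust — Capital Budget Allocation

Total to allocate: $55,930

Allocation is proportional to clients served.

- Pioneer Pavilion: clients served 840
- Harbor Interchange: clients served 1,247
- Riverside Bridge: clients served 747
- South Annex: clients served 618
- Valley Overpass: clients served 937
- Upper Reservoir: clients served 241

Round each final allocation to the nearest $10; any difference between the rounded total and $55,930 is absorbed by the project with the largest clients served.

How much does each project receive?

Pioneer Pavilion: $10,150; Harbor Interchange: $15,060; Riverside Bridge: $9,020; South Annex: $7,470; Valley Overpass: $11,320; Upper Reservoir: $2,910

Sum of clients served: 840 + 1,247 + 747 + 618 + 937 + 241 = 4,630.
Pro-rata amounts: Pioneer Pavilion 10,147.13; Harbor Interchange 15,063.65; Riverside Bridge 9,023.70; South Annex 7,465.39; Valley Overpass 11,318.88; Upper Reservoir 2,911.26.
Rounded to nearest $10: Pioneer Pavilion $10,150; Harbor Interchange $15,060; Riverside Bridge $9,020; South Annex $7,470; Valley Overpass $11,320; Upper Reservoir $2,910. Sum = $55,930.
No rounding difference to absorb.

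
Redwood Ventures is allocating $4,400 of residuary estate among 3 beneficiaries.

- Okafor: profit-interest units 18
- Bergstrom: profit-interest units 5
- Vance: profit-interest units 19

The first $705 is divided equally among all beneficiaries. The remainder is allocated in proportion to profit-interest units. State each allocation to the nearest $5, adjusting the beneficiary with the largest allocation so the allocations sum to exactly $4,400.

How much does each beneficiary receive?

$705 shared equally gives $235 per beneficiary.
Remainder $3,695 by profit-interest units (total 42): Okafor 1,583.57 → $1,585; Bergstrom 439.88 → $440; Vance 1,671.55 → $1,670.
Totals: Okafor $235 + $1,585 = $1,820; Bergstrom $235 + $440 = $675; Vance $235 + $1,670 = $1,905.

Okafor: $1,820 | Bergstrom: $675 | Vance: $1,905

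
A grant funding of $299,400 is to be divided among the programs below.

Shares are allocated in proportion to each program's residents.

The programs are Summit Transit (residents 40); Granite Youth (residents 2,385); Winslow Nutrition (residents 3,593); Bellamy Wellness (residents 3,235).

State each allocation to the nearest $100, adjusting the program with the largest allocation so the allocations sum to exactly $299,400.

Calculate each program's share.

Summit Transit: $1,300 · Granite Youth: $77,200 · Winslow Nutrition: $116,200 · Bellamy Wellness: $104,700

Total residents = 9,253.
Raw shares: Summit Transit 40/9,253 × $299,400 = 1,294.28; Granite Youth 2,385/9,253 × $299,400 = 77,171.62; Winslow Nutrition 3,593/9,253 × $299,400 = 116,258.96; Bellamy Wellness 3,235/9,253 × $299,400 = 104,675.13.
After rounding ($100): Summit Transit $1,300; Granite Youth $77,200; Winslow Nutrition $116,300; Bellamy Wellness $104,700. Sum = $299,500.
Difference $299,400 − $299,500 = −$100 applied to largest allocation (Winslow Nutrition): Winslow Nutrition becomes $116,200.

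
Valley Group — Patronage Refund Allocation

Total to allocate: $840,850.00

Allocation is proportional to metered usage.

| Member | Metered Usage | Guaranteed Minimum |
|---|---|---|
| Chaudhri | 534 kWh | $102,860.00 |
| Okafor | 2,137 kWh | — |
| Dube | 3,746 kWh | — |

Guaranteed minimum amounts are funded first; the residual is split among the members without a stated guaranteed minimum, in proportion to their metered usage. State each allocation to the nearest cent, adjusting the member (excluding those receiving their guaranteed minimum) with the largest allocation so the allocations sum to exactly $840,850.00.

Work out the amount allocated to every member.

Chaudhri: $102,860.00 | Okafor: $268,074.90 | Dube: $469,915.10

Minimums first: Chaudhri $102,860.00. Remaining pool $737,990.00.
Remaining pool split over remaining metered usage 5,883: Okafor 268,074.8989 → $268,074.90; Dube 469,915.1011 → $469,915.10.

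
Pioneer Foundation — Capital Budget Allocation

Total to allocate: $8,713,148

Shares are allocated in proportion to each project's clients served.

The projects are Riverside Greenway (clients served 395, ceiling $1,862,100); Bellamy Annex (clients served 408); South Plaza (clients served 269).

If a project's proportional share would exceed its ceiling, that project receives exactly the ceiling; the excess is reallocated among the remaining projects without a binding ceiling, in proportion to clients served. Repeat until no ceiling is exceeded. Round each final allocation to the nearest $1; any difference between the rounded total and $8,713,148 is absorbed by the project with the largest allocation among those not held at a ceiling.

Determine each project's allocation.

Clients served total: 1,072.
Proportional shares (ignoring caps): Riverside Greenway 3,210,534.94; Bellamy Annex 3,316,198.12; South Plaza 2,186,414.94.
Capped: Riverside Greenway ($1,862,100); residual $6,851,048 reallocated over remaining clients served 677.
Redistributed shares: Bellamy Annex 4,128,844.29 → $4,128,844; South Plaza 2,722,203.71 → $2,722,204.

Riverside Greenway: $1,862,100 · Bellamy Annex: $4,128,844 · South Plaza: $2,722,204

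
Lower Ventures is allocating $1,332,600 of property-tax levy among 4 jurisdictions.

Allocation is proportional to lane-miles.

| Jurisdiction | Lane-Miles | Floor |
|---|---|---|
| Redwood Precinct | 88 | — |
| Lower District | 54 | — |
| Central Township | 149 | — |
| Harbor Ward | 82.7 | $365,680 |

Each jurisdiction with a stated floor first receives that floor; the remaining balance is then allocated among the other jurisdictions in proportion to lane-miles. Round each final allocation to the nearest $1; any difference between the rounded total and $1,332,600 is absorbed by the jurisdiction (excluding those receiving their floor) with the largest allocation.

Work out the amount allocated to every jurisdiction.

Guaranteed amounts: Harbor Ward $365,680. Residual $966,920.
Residual split over remaining lane-miles 291: Redwood Precinct 292,401.92 → $292,402; Lower District 179,428.45 → $179,428; Central Township 495,089.62 → $495,090.

Redwood Precinct: $292,402 · Lower District: $179,428 · Central Township: $495,090 · Harbor Ward: $365,680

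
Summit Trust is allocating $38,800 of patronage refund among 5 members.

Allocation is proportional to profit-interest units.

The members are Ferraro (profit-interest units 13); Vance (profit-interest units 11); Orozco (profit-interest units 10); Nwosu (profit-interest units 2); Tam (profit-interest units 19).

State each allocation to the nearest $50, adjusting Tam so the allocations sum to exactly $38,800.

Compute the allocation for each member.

Ferraro: $9,150; Vance: $7,750; Orozco: $7,050; Nwosu: $1,400; Tam: $13,450

Total profit-interest units = 55.
Raw shares: Ferraro 13/55 × $38,800 = 9,170.91; Vance 11/55 × $38,800 = 7,760.00; Orozco 10/55 × $38,800 = 7,054.55; Nwosu 2/55 × $38,800 = 1,410.91; Tam 19/55 × $38,800 = 13,403.64.
After rounding ($50): Ferraro $9,150; Vance $7,750; Orozco $7,050; Nwosu $1,400; Tam $13,400. Sum = $38,750.
Difference $38,800 − $38,750 = +$50 applied to Tam: Tam becomes $13,450.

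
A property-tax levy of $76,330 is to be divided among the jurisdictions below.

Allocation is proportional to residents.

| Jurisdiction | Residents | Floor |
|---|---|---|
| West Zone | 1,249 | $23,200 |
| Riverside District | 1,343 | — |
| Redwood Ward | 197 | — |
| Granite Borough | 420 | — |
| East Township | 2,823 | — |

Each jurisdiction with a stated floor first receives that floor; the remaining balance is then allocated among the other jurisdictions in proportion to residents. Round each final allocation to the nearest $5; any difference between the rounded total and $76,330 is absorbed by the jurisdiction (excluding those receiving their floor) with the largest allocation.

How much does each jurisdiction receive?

Minimums first: West Zone $23,200. Balance $53,130.
Balance split over remaining residents 4,783: Riverside District 14,918.17 → $14,920; Redwood Ward 2,188.29 → $2,190; Granite Borough 4,665.40 → $4,665; East Township 31,358.14 → $31,360.
Rounding difference −$5 applied to East Township → $31,355.

West Zone: $23,200 · Riverside District: $14,920 · Redwood Ward: $2,190 · Granite Borough: $4,665 · East Township: $31,355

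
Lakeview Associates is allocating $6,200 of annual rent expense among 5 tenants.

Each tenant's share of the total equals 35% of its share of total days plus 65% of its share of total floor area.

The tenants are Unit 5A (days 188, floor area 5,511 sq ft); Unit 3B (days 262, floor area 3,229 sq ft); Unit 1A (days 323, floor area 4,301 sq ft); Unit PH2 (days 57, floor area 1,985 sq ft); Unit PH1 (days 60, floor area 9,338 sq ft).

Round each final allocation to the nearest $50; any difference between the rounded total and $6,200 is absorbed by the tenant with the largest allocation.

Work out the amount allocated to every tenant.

Unit 5A: $1,350 · Unit 3B: $1,150 · Unit 1A: $1,500 · Unit PH2: $450 · Unit PH1: $1,750

Days total 890; floor area total 24,364.
Blended shares (35% days + 65% floor area): Unit 5A 0.2210; Unit 3B 0.1892; Unit 1A 0.2418; Unit PH2 0.0754; Unit PH1 0.2727.
Pro-rata amounts: Unit 5A 1,369.95; Unit 3B 1,172.91; Unit 1A 1,498.96; Unit PH2 467.31; Unit PH1 1,690.87.
Rounded to nearest $50: Unit 5A $1,350; Unit 3B $1,150; Unit 1A $1,500; Unit PH2 $450; Unit PH1 $1,700. Sum = $6,150.
Difference $6,200 − $6,150 = +$50 applied to largest allocation (Unit PH1): Unit PH1 becomes $1,750.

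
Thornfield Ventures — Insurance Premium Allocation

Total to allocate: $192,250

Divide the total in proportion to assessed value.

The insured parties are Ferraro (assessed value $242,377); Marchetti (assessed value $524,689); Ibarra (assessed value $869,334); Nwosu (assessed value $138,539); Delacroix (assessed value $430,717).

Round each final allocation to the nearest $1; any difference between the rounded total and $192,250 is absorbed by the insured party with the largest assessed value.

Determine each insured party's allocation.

Ferraro: $21,126 · Marchetti: $45,733 · Ibarra: $75,774 · Nwosu: $12,075 · Delacroix: $37,542

Sum of assessed value: 2,205,656.
Proportional shares: Ferraro 242,377/2,205,656 × $192,250 = 21,126.13; Marchetti 524,689/2,205,656 × $192,250 = 45,733.09; Ibarra 869,334/2,205,656 × $192,250 = 75,773.13; Nwosu 138,539/2,205,656 × $192,250 = 12,075.37; Delacroix 430,717/2,205,656 × $192,250 = 37,542.27.
Rounded to nearest $1: Ferraro $21,126; Marchetti $45,733; Ibarra $75,773; Nwosu $12,075; Delacroix $37,542. Sum = $192,249.
Difference $192,250 − $192,249 = +$1 applied to largest assessed value (Ibarra): Ibarra becomes $75,774.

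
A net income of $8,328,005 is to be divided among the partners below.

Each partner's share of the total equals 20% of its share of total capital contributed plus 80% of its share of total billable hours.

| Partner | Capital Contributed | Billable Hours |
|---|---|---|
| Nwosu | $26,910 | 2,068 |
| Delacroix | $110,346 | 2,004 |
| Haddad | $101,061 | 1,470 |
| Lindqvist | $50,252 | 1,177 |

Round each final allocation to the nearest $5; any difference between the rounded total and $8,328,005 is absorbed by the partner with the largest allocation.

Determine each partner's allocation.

Nwosu: $2,205,905; Delacroix: $2,624,030; Haddad: $2,040,935; Lindqvist: $1,457,135

Totals — capital contributed 288,569, billable hours 6,719.
Combined weights (20% capital contributed + 80% billable hours): Nwosu 0.2649; Delacroix 0.3151; Haddad 0.2451; Lindqvist 0.1750.
Unrounded shares: Nwosu 2,205,903.39; Delacroix 2,624,029.50; Haddad 2,040,935.13; Lindqvist 1,457,136.99.
At nearest $5: Nwosu $2,205,905; Delacroix $2,624,030; Haddad $2,040,935; Lindqvist $1,457,135. Sum = $8,328,005.
Rounded total matches; no reconciliation needed.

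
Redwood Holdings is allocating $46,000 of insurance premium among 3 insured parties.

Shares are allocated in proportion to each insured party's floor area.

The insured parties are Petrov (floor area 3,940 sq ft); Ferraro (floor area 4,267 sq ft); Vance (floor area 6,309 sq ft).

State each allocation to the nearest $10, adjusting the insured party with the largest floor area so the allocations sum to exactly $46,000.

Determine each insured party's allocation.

Floor area total: 3,940 + 4,267 + 6,309 = 14,516.
Proportional shares: Petrov 12,485.53; Ferraro 13,521.77; Vance 19,992.70.
Rounded to nearest $10: Petrov $12,490; Ferraro $13,520; Vance $19,990. Sum = $46,000.
Rounded total matches; no reconciliation needed.

Petrov: $12,490; Ferraro: $13,520; Vance: $19,990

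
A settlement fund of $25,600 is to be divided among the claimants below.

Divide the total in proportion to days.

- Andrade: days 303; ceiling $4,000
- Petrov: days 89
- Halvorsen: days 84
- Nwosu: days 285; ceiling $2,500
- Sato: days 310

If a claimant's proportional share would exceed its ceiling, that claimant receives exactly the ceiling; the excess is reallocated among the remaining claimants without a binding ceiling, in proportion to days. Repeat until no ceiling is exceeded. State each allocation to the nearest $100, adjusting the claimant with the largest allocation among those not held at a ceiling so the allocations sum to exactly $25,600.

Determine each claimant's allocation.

Andrade: $4,000; Petrov: $3,500; Halvorsen: $3,300; Nwosu: $2,500; Sato: $12,300

Days total: 1,071.
Unconstrained shares: Andrade 7,242.58; Petrov 2,127.36; Halvorsen 2,007.84; Nwosu 6,812.32; Sato 7,409.90.
Cap binds for Andrade ($4,000), Nwosu ($2,500); residual $19,100 reallocated over remaining days 483.
Remaining shares: Petrov 3,519.46 → $3,500; Halvorsen 3,321.74 → $3,300; Sato 12,258.80 → $12,300.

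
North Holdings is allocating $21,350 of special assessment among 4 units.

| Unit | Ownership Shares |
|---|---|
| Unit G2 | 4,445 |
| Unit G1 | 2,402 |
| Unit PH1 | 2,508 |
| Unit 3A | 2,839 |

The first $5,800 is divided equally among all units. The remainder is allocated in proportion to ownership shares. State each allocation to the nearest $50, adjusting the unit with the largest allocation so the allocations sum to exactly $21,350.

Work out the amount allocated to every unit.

Unit G2: $7,150 · Unit G1: $4,500 · Unit PH1: $4,650 · Unit 3A: $5,050

Equal tier: $5,800 ÷ 4 = $1,450 apiece.
Remainder $15,550 by ownership shares (total 12,194): Unit G2 5,668.34 → $5,650; Unit G1 3,063.07 → $3,050; Unit PH1 3,198.25 → $3,200; Unit 3A 3,620.34 → $3,600.
Rounding difference +$50 on remainder applied to Unit G2.
Totals: Unit G2 $1,450 + $5,700 = $7,150; Unit G1 $1,450 + $3,050 = $4,500; Unit PH1 $1,450 + $3,200 = $4,650; Unit 3A $1,450 + $3,600 = $5,050.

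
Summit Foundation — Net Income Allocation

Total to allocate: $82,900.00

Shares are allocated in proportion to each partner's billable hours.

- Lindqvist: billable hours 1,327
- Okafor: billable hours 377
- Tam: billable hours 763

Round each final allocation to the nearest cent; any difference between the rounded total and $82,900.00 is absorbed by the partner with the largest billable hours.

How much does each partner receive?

Sum of billable hours: 1,327 + 377 + 763 = 2,467.
Pro-rata amounts: Lindqvist 44,591.9335; Okafor 12,668.5448; Tam 25,639.5217.
After rounding (cent): Lindqvist $44,591.93; Okafor $12,668.54; Tam $25,639.52. Sum = $82,899.99.
Difference $82,900.00 − $82,899.99 = +$0.01 applied to largest billable hours (Lindqvist): Lindqvist becomes $44,591.94.

Lindqvist: $44,591.94 · Okafor: $12,668.54 · Tam: $25,639.52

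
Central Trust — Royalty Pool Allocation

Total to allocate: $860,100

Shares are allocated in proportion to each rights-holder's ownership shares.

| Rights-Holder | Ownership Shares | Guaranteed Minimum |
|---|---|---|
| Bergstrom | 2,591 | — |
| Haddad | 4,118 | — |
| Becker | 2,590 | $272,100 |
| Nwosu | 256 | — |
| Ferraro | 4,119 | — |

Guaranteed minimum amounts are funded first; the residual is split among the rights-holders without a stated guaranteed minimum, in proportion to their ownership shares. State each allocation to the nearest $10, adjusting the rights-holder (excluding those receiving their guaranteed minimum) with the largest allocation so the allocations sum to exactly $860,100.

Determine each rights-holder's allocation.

Minimums first: Becker $272,100. Residual $588,000.
Residual split over remaining ownership shares 11,084: Bergstrom 137,451.10 → $137,450; Haddad 218,457.60 → $218,460; Nwosu 13,580.66 → $13,580; Ferraro 218,510.65 → $218,510.

Bergstrom: $137,450; Haddad: $218,460; Becker: $272,100; Nwosu: $13,580; Ferraro: $218,510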